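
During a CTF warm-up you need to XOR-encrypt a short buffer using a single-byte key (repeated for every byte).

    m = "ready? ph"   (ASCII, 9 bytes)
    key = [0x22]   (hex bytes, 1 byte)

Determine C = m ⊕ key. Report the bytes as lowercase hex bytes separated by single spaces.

The 1-byte key repeats, so the effective keystream is 22 22 22 22 22 22 22 22 22.
byte 0: 01110010 ⊕ 00100010 = 01010000
byte 1: 01100101 ⊕ 00100010 = 01000111
byte 2: 01100001 ⊕ 00100010 = 01000011
byte 3: 01100100 ⊕ 00100010 = 01000110
byte 4: 01111001 ⊕ 00100010 = 01011011
byte 5: 00111111 ⊕ 00100010 = 00011101
byte 6: 00100000 ⊕ 00100010 = 00000010
byte 7: 01110000 ⊕ 00100010 = 01010010
byte 8: 01101000 ⊕ 00100010 = 01001010

50 47 43 46 5b 1d 02 52 4a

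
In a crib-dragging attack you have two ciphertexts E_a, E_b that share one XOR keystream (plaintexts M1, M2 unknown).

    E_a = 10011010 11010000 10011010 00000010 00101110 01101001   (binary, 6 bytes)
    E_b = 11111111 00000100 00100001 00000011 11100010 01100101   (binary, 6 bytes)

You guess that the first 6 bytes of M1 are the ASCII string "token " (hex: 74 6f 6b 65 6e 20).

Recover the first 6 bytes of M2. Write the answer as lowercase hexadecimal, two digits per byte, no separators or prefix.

11bbd064a22c

First, E_a ⊕ E_b = (M1 ⊕ K) ⊕ (M2 ⊕ K) = M1 ⊕ M2, so the key drops out. Then M2 = (M1 ⊕ M2) ⊕ M1 over the first 6 bytes.
byte 0: (9a xor ff) xor 74 = 65 xor 74 = 11
byte 1: (d0 xor 04) xor 6f = d4 xor 6f = bb
byte 2: (9a xor 21) xor 6b = bb xor 6b = d0
byte 3: (02 xor 03) xor 65 = 01 xor 65 = 64
byte 4: (2e xor e2) xor 6e = cc xor 6e = a2
byte 5: (69 xor 65) xor 20 = 0c xor 20 = 2c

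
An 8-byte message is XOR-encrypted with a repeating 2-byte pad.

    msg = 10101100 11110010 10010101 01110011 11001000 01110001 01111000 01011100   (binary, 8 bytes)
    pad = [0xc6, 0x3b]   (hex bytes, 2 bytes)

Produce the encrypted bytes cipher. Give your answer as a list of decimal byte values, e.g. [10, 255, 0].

[106, 201, 83, 72, 14, 74, 190, 103]

The 2-byte key repeats, so the effective keystream is c6 3b c6 3b c6 3b c6 3b.
byte 0: 10101100 ⊕ 11000110 = 01101010
byte 1: 11110010 ⊕ 00111011 = 11001001
byte 2: 10010101 ⊕ 11000110 = 01010011
byte 3: 01110011 ⊕ 00111011 = 01001000
byte 4: 11001000 ⊕ 11000110 = 00001110
byte 5: 01110001 ⊕ 00111011 = 01001010
byte 6: 01111000 ⊕ 11000110 = 10111110
byte 7: 01011100 ⊕ 00111011 = 01100111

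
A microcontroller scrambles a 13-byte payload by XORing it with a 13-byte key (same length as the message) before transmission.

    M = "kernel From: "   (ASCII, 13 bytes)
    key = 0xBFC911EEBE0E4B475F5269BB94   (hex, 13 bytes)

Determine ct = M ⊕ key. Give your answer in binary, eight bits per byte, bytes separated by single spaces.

11010100 10101100 01100011 10000000 11011011 01100010 01101011 00000001 00101101 00111101 00000100 10000001 10110100

XOR is its own inverse, so applying the key byte-wise gives the result directly.
byte 0: 6b ⊕ bf = d4
byte 1: 65 ⊕ c9 = ac
byte 2: 72 ⊕ 11 = 63
byte 3: 6e ⊕ ee = 80
byte 4: 65 ⊕ be = db
byte 5: 6c ⊕ 0e = 62
byte 6: 20 ⊕ 4b = 6b
byte 7: 46 ⊕ 47 = 01
byte 8: 72 ⊕ 5f = 2d
byte 9: 6f ⊕ 52 = 3d
byte 10: 6d ⊕ 69 = 04
byte 11: 3a ⊕ bb = 81
byte 12: 20 ⊕ 94 = b4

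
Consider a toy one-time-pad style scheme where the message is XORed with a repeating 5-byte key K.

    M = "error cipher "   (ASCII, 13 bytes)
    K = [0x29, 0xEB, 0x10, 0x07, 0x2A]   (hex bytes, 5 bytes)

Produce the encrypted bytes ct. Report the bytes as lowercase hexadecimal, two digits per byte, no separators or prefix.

4c9962685809887977424c9930

The 5-byte key repeats, so the effective keystream is 29 eb 10 07 2a 29 eb 10 07 2a 29 eb 10.
byte 0: 65 ^ 29 = 4c
byte 1: 72 ^ eb = 99
byte 2: 72 ^ 10 = 62
byte 3: 6f ^ 07 = 68
byte 4: 72 ^ 2a = 58
byte 5: 20 ^ 29 = 09
byte 6: 63 ^ eb = 88
byte 7: 69 ^ 10 = 79
byte 8: 70 ^ 07 = 77
byte 9: 68 ^ 2a = 42
byte 10: 65 ^ 29 = 4c
byte 11: 72 ^ eb = 99
byte 12: 20 ^ 10 = 30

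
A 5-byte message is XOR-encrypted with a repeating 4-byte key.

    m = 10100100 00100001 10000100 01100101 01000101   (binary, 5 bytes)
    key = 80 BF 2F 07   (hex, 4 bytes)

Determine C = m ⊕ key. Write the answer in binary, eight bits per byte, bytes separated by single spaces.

00100100 10011110 10101011 01100010 11000101

The 4-byte key repeats, so the effective keystream is 80 bf 2f 07 80.
byte 0: a4 ^ 80 = 24
byte 1: 21 ^ bf = 9e
byte 2: 84 ^ 2f = ab
byte 3: 65 ^ 07 = 62
byte 4: 45 ^ 80 = c5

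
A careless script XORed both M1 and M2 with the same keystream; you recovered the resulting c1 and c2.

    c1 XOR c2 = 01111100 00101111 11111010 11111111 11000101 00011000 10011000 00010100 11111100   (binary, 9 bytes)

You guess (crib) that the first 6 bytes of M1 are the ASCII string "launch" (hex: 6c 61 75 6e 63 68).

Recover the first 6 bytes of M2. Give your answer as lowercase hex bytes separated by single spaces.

10 4e 8f 91 a6 70

Since c1 ⊕ c2 = M1 ⊕ M2, XORing with the guessed M1 bytes yields the corresponding M2 bytes: M2 = (c1 ⊕ c2) ⊕ M1.
byte 0: 01111100 ⊕ 01101100 = 00010000
byte 1: 00101111 ⊕ 01100001 = 01001110
byte 2: 11111010 ⊕ 01110101 = 10001111
byte 3: 11111111 ⊕ 01101110 = 10010001
byte 4: 11000101 ⊕ 01100011 = 10100110
byte 5: 00011000 ⊕ 01101000 = 01110000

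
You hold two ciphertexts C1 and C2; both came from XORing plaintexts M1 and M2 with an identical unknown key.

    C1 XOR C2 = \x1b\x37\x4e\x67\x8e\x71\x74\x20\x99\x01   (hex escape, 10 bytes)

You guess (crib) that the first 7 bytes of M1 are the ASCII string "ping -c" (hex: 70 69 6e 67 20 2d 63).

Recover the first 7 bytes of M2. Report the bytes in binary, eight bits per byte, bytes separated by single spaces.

01101011 01011110 00100000 00000000 10101110 01011100 00010111

Since C1 ⊕ C2 = M1 ⊕ M2, XORing with the guessed M1 bytes yields the corresponding M2 bytes: M2 = (C1 ⊕ C2) ⊕ M1.
byte 0: 00011011 XOR 01110000 = 01101011
byte 1: 00110111 XOR 01101001 = 01011110
byte 2: 01001110 XOR 01101110 = 00100000
byte 3: 01100111 XOR 01100111 = 00000000
byte 4: 10001110 XOR 00100000 = 10101110
byte 5: 01110001 XOR 00101101 = 01011100
byte 6: 01110100 XOR 01100011 = 00010111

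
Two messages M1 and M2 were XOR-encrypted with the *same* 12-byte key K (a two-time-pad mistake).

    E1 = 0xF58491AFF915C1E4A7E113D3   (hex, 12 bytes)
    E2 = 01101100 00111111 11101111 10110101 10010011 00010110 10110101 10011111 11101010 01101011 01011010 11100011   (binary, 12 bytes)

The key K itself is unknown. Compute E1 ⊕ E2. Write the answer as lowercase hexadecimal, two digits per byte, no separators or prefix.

99bb7e1a6a03747b4d8a4930

E1 ⊕ E2 = (M1 ⊕ K) ⊕ (M2 ⊕ K) = M1 ⊕ M2 — the shared key cancels under XOR.
byte 0: f5 XOR 6c = 99
byte 1: 84 XOR 3f = bb
byte 2: 91 XOR ef = 7e
byte 3: af XOR b5 = 1a
byte 4: f9 XOR 93 = 6a
byte 5: 15 XOR 16 = 03
byte 6: c1 XOR b5 = 74
byte 7: e4 XOR 9f = 7b
byte 8: a7 XOR ea = 4d
byte 9: e1 XOR 6b = 8a
byte 10: 13 XOR 5a = 49
byte 11: d3 XOR e3 = 30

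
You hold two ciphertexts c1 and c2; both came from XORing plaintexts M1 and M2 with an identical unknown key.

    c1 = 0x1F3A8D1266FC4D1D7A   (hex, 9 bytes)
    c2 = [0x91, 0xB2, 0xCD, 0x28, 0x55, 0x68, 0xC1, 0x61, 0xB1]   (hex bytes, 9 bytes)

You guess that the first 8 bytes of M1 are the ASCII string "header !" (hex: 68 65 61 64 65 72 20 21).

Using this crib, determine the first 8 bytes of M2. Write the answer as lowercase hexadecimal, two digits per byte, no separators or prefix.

e6ed215e56e6ac5d

First, c1 ⊕ c2 = (M1 ⊕ K) ⊕ (M2 ⊕ K) = M1 ⊕ M2, so the key drops out. Then M2 = (M1 ⊕ M2) ⊕ M1 over the first 8 bytes.
byte 0: (1f ^ 91) ^ 68 = 8e ^ 68 = e6
byte 1: (3a ^ b2) ^ 65 = 88 ^ 65 = ed
byte 2: (8d ^ cd) ^ 61 = 40 ^ 61 = 21
byte 3: (12 ^ 28) ^ 64 = 3a ^ 64 = 5e
byte 4: (66 ^ 55) ^ 65 = 33 ^ 65 = 56
byte 5: (fc ^ 68) ^ 72 = 94 ^ 72 = e6
byte 6: (4d ^ c1) ^ 20 = 8c ^ 20 = ac
byte 7: (1d ^ 61) ^ 21 = 7c ^ 21 = 5d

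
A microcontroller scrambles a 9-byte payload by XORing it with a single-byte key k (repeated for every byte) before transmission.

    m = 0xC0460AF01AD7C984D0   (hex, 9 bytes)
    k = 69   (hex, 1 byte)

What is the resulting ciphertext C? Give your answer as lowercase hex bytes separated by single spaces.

The 1-byte key repeats, so the effective keystream is 69 69 69 69 69 69 69 69 69.
byte 0: c0 ^ 69 = a9
byte 1: 46 ^ 69 = 2f
byte 2: 0a ^ 69 = 63
byte 3: f0 ^ 69 = 99
byte 4: 1a ^ 69 = 73
byte 5: d7 ^ 69 = be
byte 6: c9 ^ 69 = a0
byte 7: 84 ^ 69 = ed
byte 8: d0 ^ 69 = b9

a9 2f 63 99 73 be a0 ed b9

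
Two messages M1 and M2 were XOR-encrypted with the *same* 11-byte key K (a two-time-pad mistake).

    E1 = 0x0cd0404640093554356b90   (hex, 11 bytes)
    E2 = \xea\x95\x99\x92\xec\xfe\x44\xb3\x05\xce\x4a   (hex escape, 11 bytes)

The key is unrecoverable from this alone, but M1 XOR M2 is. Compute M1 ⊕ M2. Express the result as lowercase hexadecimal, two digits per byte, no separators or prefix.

E1 ⊕ E2 = (M1 ⊕ K) ⊕ (M2 ⊕ K) = M1 ⊕ M2 — the shared key cancels under XOR.
0c ^ ea = e6
d0 ^ 95 = 45
40 ^ 99 = d9
46 ^ 92 = d4
40 ^ ec = ac
09 ^ fe = f7
35 ^ 44 = 71
54 ^ b3 = e7
35 ^ 05 = 30
6b ^ ce = a5
90 ^ 4a = da

e645d9d4acf771e730a5da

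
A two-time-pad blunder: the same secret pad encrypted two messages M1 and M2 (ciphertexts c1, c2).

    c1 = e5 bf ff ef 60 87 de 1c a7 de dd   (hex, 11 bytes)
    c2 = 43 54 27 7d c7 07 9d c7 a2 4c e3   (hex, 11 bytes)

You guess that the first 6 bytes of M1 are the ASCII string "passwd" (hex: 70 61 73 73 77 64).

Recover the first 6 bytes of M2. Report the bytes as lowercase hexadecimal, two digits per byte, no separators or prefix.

First, c1 ⊕ c2 = (M1 ⊕ K) ⊕ (M2 ⊕ K) = M1 ⊕ M2, so the key drops out. Then M2 = (M1 ⊕ M2) ⊕ M1 over the first 6 bytes.
byte 0: (e5 XOR 43) XOR 70 = a6 XOR 70 = d6
byte 1: (bf XOR 54) XOR 61 = eb XOR 61 = 8a
byte 2: (ff XOR 27) XOR 73 = d8 XOR 73 = ab
byte 3: (ef XOR 7d) XOR 73 = 92 XOR 73 = e1
byte 4: (60 XOR c7) XOR 77 = a7 XOR 77 = d0
byte 5: (87 XOR 07) XOR 64 = 80 XOR 64 = e4

d68aabe1d0e4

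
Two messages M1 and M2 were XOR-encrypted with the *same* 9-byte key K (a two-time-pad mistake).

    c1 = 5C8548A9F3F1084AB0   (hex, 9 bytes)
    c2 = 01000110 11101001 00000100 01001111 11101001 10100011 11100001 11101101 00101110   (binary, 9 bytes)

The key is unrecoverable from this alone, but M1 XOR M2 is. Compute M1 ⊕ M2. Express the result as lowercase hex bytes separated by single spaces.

c1 ⊕ c2 = (M1 ⊕ K) ⊕ (M2 ⊕ K) = M1 ⊕ M2 — the shared key cancels under XOR.
5c ⊕ 46 = 1a
85 ⊕ e9 = 6c
48 ⊕ 04 = 4c
a9 ⊕ 4f = e6
f3 ⊕ e9 = 1a
f1 ⊕ a3 = 52
08 ⊕ e1 = e9
4a ⊕ ed = a7
b0 ⊕ 2e = 9e

1a 6c 4c e6 1a 52 e9 a7 9e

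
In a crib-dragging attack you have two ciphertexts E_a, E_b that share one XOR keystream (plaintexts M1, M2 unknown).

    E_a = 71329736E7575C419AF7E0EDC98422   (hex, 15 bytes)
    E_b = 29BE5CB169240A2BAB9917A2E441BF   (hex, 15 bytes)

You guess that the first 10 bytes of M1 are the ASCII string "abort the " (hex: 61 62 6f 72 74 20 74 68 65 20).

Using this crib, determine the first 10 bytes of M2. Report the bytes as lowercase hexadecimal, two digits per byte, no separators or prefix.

39eea4f5fa532202544e

First, E_a ⊕ E_b = (M1 ⊕ K) ⊕ (M2 ⊕ K) = M1 ⊕ M2, so the key drops out. Then M2 = (M1 ⊕ M2) ⊕ M1 over the first 10 bytes.
byte 0: (71 ⊕ 29) ⊕ 61 = 58 ⊕ 61 = 39
byte 1: (32 ⊕ be) ⊕ 62 = 8c ⊕ 62 = ee
byte 2: (97 ⊕ 5c) ⊕ 6f = cb ⊕ 6f = a4
byte 3: (36 ⊕ b1) ⊕ 72 = 87 ⊕ 72 = f5
byte 4: (e7 ⊕ 69) ⊕ 74 = 8e ⊕ 74 = fa
byte 5: (57 ⊕ 24) ⊕ 20 = 73 ⊕ 20 = 53
byte 6: (5c ⊕ 0a) ⊕ 74 = 56 ⊕ 74 = 22
byte 7: (41 ⊕ 2b) ⊕ 68 = 6a ⊕ 68 = 02
byte 8: (9a ⊕ ab) ⊕ 65 = 31 ⊕ 65 = 54
byte 9: (f7 ⊕ 99) ⊕ 20 = 6e ⊕ 20 = 4e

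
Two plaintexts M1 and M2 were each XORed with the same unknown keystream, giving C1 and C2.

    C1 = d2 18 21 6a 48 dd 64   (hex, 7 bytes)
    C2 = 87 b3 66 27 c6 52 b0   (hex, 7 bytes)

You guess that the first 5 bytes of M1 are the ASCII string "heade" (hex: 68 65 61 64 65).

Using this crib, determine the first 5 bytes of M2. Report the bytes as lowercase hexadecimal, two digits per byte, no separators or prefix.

3dce2629eb

First, C1 ⊕ C2 = (M1 ⊕ K) ⊕ (M2 ⊕ K) = M1 ⊕ M2, so the key drops out. Then M2 = (M1 ⊕ M2) ⊕ M1 over the first 5 bytes.
byte 0: (d2 XOR 87) XOR 68 = 55 XOR 68 = 3d
byte 1: (18 XOR b3) XOR 65 = ab XOR 65 = ce
byte 2: (21 XOR 66) XOR 61 = 47 XOR 61 = 26
byte 3: (6a XOR 27) XOR 64 = 4d XOR 64 = 29
byte 4: (48 XOR c6) XOR 65 = 8e XOR 65 = eb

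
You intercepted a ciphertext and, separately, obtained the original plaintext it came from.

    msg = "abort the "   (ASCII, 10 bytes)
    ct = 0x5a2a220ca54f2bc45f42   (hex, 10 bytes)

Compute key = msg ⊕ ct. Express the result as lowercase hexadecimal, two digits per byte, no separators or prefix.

3b484d7ed16f5fac3a62

Since ct = msg ⊕ key, XORing both sides with msg gives key = msg ⊕ ct.
01100001 ^ 01011010 = 00111011
01100010 ^ 00101010 = 01001000
01101111 ^ 00100010 = 01001101
01110010 ^ 00001100 = 01111110
01110100 ^ 10100101 = 11010001
00100000 ^ 01001111 = 01101111
01110100 ^ 00101011 = 01011111
01101000 ^ 11000100 = 10101100
01100101 ^ 01011111 = 00111010
00100000 ^ 01000010 = 01100010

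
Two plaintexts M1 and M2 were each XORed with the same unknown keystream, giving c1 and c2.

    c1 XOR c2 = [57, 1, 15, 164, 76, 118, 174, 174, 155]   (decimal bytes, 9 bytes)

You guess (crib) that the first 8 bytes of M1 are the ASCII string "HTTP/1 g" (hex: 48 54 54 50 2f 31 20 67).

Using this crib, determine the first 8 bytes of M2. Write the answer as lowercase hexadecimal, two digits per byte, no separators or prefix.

Since c1 ⊕ c2 = M1 ⊕ M2, XORing with the guessed M1 bytes yields the corresponding M2 bytes: M2 = (c1 ⊕ c2) ⊕ M1.
byte 0: 39 ^ 48 = 71
byte 1: 01 ^ 54 = 55
byte 2: 0f ^ 54 = 5b
byte 3: a4 ^ 50 = f4
byte 4: 4c ^ 2f = 63
byte 5: 76 ^ 31 = 47
byte 6: ae ^ 20 = 8e
byte 7: ae ^ 67 = c9

71555bf463478ec9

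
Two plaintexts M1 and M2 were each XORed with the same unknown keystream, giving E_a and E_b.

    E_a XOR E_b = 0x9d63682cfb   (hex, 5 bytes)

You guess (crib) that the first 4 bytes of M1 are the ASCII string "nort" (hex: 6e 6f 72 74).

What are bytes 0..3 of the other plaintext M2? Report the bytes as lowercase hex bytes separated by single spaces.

f3 0c 1a 58

Since E_a ⊕ E_b = M1 ⊕ M2, XORing with the guessed M1 bytes yields the corresponding M2 bytes: M2 = (E_a ⊕ E_b) ⊕ M1.
9d ⊕ 6e = f3
63 ⊕ 6f = 0c
68 ⊕ 72 = 1a
2c ⊕ 74 = 58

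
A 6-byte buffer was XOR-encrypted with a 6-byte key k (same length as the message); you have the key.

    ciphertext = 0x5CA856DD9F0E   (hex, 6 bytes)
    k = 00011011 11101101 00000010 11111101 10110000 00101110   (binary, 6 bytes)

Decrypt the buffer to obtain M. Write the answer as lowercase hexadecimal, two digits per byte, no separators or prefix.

XOR is its own inverse, so applying the key byte-wise gives the result directly.
01011100 XOR 00011011 = 01000111
10101000 XOR 11101101 = 01000101
01010110 XOR 00000010 = 01010100
11011101 XOR 11111101 = 00100000
10011111 XOR 10110000 = 00101111
00001110 XOR 00101110 = 00100000

474554202f20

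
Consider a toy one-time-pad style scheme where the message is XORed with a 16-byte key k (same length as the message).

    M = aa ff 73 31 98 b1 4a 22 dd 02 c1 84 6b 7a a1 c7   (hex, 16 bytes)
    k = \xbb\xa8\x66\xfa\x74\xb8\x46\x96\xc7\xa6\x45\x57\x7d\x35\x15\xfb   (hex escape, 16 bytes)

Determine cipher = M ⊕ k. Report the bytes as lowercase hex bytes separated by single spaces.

11 57 15 cb ec 09 0c b4 1a a4 84 d3 16 4f b4 3c

XOR is its own inverse, so applying the key byte-wise gives the result directly.
10101010 XOR 10111011 = 00010001
11111111 XOR 10101000 = 01010111
01110011 XOR 01100110 = 00010101
00110001 XOR 11111010 = 11001011
10011000 XOR 01110100 = 11101100
10110001 XOR 10111000 = 00001001
01001010 XOR 01000110 = 00001100
00100010 XOR 10010110 = 10110100
11011101 XOR 11000111 = 00011010
00000010 XOR 10100110 = 10100100
11000001 XOR 01000101 = 10000100
10000100 XOR 01010111 = 11010011
01101011 XOR 01111101 = 00010110
01111010 XOR 00110101 = 01001111
10100001 XOR 00010101 = 10110100
11000111 XOR 11111011 = 00111100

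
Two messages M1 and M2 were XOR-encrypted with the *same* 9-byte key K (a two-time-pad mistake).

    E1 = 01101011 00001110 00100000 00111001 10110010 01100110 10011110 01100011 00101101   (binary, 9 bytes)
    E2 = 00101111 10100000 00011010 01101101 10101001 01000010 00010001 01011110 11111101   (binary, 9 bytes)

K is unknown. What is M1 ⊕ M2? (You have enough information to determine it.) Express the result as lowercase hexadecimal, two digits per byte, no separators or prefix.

44ae3a541b248f3dd0

E1 ⊕ E2 = (M1 ⊕ K) ⊕ (M2 ⊕ K) = M1 ⊕ M2 — the shared key cancels under XOR.
6b ⊕ 2f = 44
0e ⊕ a0 = ae
20 ⊕ 1a = 3a
39 ⊕ 6d = 54
b2 ⊕ a9 = 1b
66 ⊕ 42 = 24
9e ⊕ 11 = 8f
63 ⊕ 5e = 3d
2d ⊕ fd = d0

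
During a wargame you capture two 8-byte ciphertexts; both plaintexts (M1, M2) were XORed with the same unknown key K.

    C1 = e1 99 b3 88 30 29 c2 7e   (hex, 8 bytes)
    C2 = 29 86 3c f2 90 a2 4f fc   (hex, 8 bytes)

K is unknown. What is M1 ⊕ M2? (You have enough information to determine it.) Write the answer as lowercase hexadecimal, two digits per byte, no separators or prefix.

C1 ⊕ C2 = (M1 ⊕ K) ⊕ (M2 ⊕ K) = M1 ⊕ M2 — the shared key cancels under XOR.
e1 ^ 29 = c8
99 ^ 86 = 1f
b3 ^ 3c = 8f
88 ^ f2 = 7a
30 ^ 90 = a0
29 ^ a2 = 8b
c2 ^ 4f = 8d
7e ^ fc = 82

c81f8f7aa08b8d82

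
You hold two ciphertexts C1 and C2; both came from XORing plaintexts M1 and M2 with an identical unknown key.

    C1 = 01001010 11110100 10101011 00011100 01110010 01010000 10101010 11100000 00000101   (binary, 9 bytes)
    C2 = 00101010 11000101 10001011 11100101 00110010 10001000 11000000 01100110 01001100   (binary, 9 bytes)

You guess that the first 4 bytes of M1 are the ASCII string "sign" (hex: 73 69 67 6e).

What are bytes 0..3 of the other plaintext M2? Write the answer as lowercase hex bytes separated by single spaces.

First, C1 ⊕ C2 = (M1 ⊕ K) ⊕ (M2 ⊕ K) = M1 ⊕ M2, so the key drops out. Then M2 = (M1 ⊕ M2) ⊕ M1 over the first 4 bytes.
byte 0: (4a ⊕ 2a) ⊕ 73 = 60 ⊕ 73 = 13
byte 1: (f4 ⊕ c5) ⊕ 69 = 31 ⊕ 69 = 58
byte 2: (ab ⊕ 8b) ⊕ 67 = 20 ⊕ 67 = 47
byte 3: (1c ⊕ e5) ⊕ 6e = f9 ⊕ 6e = 97

13 58 47 97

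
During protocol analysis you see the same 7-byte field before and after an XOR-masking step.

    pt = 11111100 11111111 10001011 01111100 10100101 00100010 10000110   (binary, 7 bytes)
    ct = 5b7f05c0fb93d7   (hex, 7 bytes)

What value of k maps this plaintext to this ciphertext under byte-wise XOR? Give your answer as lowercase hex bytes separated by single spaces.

a7 80 8e bc 5e b1 51

Since ct = pt ⊕ k, XORing both sides with pt gives k = pt ⊕ ct.
fc xor 5b = a7
ff xor 7f = 80
8b xor 05 = 8e
7c xor c0 = bc
a5 xor fb = 5e
22 xor 93 = b1
86 xor d7 = 51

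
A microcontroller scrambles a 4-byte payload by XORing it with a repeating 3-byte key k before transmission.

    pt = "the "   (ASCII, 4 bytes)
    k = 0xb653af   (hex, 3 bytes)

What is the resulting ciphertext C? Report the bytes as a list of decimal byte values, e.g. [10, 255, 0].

The 3-byte key repeats, so the effective keystream is b6 53 af b6.
byte 0: 74 XOR b6 = c2
byte 1: 68 XOR 53 = 3b
byte 2: 65 XOR af = ca
byte 3: 20 XOR b6 = 96

[194, 59, 202, 150]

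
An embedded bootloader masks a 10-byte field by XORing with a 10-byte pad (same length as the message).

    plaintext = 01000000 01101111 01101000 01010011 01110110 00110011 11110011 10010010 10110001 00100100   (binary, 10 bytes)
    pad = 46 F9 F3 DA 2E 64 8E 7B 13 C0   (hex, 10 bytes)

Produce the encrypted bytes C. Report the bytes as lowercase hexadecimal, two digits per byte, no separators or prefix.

byte 0:  64 ^  70 =   6
byte 1: 111 ^ 249 = 150
byte 2: 104 ^ 243 = 155
byte 3:  83 ^ 218 = 137
byte 4: 118 ^  46 =  88
byte 5:  51 ^ 100 =  87
byte 6: 243 ^ 142 = 125
byte 7: 146 ^ 123 = 233
byte 8: 177 ^  19 = 162
byte 9:  36 ^ 192 = 228

06969b8958577de9a2e4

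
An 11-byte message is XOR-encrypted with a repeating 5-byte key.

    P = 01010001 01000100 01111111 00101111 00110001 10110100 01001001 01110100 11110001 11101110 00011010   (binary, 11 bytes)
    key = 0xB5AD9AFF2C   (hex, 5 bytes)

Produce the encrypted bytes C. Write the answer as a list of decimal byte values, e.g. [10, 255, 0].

The 5-byte key repeats, so the effective keystream is b5 ad 9a ff 2c b5 ad 9a ff 2c b5.
byte 0: 51 XOR b5 = e4
byte 1: 44 XOR ad = e9
byte 2: 7f XOR 9a = e5
byte 3: 2f XOR ff = d0
byte 4: 31 XOR 2c = 1d
byte 5: b4 XOR b5 = 01
byte 6: 49 XOR ad = e4
byte 7: 74 XOR 9a = ee
byte 8: f1 XOR ff = 0e
byte 9: ee XOR 2c = c2
byte 10: 1a XOR b5 = af

[228, 233, 229, 208, 29, 1, 228, 238, 14, 194, 175]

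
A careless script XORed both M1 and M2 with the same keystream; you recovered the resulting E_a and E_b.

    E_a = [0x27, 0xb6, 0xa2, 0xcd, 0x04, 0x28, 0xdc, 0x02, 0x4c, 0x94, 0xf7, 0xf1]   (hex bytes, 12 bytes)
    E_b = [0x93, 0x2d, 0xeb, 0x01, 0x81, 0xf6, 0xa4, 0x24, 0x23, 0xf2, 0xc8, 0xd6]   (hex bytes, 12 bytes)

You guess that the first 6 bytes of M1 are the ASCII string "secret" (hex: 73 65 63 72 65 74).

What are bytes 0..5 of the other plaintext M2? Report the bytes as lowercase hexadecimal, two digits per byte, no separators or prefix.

First, E_a ⊕ E_b = (M1 ⊕ K) ⊕ (M2 ⊕ K) = M1 ⊕ M2, so the key drops out. Then M2 = (M1 ⊕ M2) ⊕ M1 over the first 6 bytes.
byte 0: (27 ⊕ 93) ⊕ 73 = b4 ⊕ 73 = c7
byte 1: (b6 ⊕ 2d) ⊕ 65 = 9b ⊕ 65 = fe
byte 2: (a2 ⊕ eb) ⊕ 63 = 49 ⊕ 63 = 2a
byte 3: (cd ⊕ 01) ⊕ 72 = cc ⊕ 72 = be
byte 4: (04 ⊕ 81) ⊕ 65 = 85 ⊕ 65 = e0
byte 5: (28 ⊕ f6) ⊕ 74 = de ⊕ 74 = aa

c7fe2abee0aa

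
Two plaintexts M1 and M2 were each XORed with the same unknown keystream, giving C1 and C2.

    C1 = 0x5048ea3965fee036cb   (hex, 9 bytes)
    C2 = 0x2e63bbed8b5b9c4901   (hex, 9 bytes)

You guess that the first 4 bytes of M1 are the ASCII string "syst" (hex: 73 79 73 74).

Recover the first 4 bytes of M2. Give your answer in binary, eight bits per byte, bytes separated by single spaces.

First, C1 ⊕ C2 = (M1 ⊕ K) ⊕ (M2 ⊕ K) = M1 ⊕ M2, so the key drops out. Then M2 = (M1 ⊕ M2) ⊕ M1 over the first 4 bytes.
byte 0: (50 XOR 2e) XOR 73 = 7e XOR 73 = 0d
byte 1: (48 XOR 63) XOR 79 = 2b XOR 79 = 52
byte 2: (ea XOR bb) XOR 73 = 51 XOR 73 = 22
byte 3: (39 XOR ed) XOR 74 = d4 XOR 74 = a0

00001101 01010010 00100010 10100000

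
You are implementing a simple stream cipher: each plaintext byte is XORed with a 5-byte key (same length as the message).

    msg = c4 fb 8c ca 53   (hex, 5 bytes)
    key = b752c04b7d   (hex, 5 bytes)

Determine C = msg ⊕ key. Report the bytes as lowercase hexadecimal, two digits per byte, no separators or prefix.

73a94c812e

XOR is its own inverse, so applying the key byte-wise gives the result directly.
byte 0: 11000100 ^ 10110111 = 01110011
byte 1: 11111011 ^ 01010010 = 10101001
byte 2: 10001100 ^ 11000000 = 01001100
byte 3: 11001010 ^ 01001011 = 10000001
byte 4: 01010011 ^ 01111101 = 00101110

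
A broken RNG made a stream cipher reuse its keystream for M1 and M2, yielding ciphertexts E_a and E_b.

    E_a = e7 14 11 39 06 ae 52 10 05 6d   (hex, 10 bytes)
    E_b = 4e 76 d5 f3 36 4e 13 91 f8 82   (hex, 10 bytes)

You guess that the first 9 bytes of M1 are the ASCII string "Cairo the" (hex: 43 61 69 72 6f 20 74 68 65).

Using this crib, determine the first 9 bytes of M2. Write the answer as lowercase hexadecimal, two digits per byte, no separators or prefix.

ea03adb85fc035e998

First, E_a ⊕ E_b = (M1 ⊕ K) ⊕ (M2 ⊕ K) = M1 ⊕ M2, so the key drops out. Then M2 = (M1 ⊕ M2) ⊕ M1 over the first 9 bytes.
byte 0: (e7 ^ 4e) ^ 43 = a9 ^ 43 = ea
byte 1: (14 ^ 76) ^ 61 = 62 ^ 61 = 03
byte 2: (11 ^ d5) ^ 69 = c4 ^ 69 = ad
byte 3: (39 ^ f3) ^ 72 = ca ^ 72 = b8
byte 4: (06 ^ 36) ^ 6f = 30 ^ 6f = 5f
byte 5: (ae ^ 4e) ^ 20 = e0 ^ 20 = c0
byte 6: (52 ^ 13) ^ 74 = 41 ^ 74 = 35
byte 7: (10 ^ 91) ^ 68 = 81 ^ 68 = e9
byte 8: (05 ^ f8) ^ 65 = fd ^ 65 = 98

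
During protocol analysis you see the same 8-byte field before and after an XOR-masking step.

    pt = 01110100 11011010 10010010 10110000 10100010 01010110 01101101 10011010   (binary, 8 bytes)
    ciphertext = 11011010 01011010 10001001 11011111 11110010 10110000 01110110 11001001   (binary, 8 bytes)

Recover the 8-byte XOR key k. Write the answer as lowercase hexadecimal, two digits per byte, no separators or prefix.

Since ciphertext = pt ⊕ k, XORing both sides with pt gives k = pt ⊕ ciphertext.
byte 0: 74 ^ da = ae
byte 1: da ^ 5a = 80
byte 2: 92 ^ 89 = 1b
byte 3: b0 ^ df = 6f
byte 4: a2 ^ f2 = 50
byte 5: 56 ^ b0 = e6
byte 6: 6d ^ 76 = 1b
byte 7: 9a ^ c9 = 53

ae801b6f50e61b53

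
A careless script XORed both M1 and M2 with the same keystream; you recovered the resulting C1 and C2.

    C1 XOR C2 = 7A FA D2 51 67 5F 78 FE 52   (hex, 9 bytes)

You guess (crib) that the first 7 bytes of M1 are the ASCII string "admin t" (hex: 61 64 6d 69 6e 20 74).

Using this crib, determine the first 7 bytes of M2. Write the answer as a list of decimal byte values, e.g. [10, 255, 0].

[27, 158, 191, 56, 9, 127, 12]

Since C1 ⊕ C2 = M1 ⊕ M2, XORing with the guessed M1 bytes yields the corresponding M2 bytes: M2 = (C1 ⊕ C2) ⊕ M1.
122 xor  97 =  27
250 xor 100 = 158
210 xor 109 = 191
 81 xor 105 =  56
103 xor 110 =   9
 95 xor  32 = 127
120 xor 116 =  12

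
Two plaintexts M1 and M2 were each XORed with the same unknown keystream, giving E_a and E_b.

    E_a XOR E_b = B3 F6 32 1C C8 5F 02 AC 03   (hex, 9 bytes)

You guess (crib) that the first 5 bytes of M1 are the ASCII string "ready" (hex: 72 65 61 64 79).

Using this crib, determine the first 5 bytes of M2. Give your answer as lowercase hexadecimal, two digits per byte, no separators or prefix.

c1935378b1

Since E_a ⊕ E_b = M1 ⊕ M2, XORing with the guessed M1 bytes yields the corresponding M2 bytes: M2 = (E_a ⊕ E_b) ⊕ M1.
179 ^ 114 = 193
246 ^ 101 = 147
 50 ^  97 =  83
 28 ^ 100 = 120
200 ^ 121 = 177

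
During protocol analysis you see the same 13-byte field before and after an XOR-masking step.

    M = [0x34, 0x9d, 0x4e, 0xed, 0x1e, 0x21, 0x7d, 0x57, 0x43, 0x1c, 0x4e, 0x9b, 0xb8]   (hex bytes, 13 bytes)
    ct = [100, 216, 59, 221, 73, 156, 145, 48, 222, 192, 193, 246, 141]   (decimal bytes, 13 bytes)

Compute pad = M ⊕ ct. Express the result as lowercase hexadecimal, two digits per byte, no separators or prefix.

Since ct = M ⊕ pad, XORing both sides with M gives pad = M ⊕ ct.
34 XOR 64 = 50
9d XOR d8 = 45
4e XOR 3b = 75
ed XOR dd = 30
1e XOR 49 = 57
21 XOR 9c = bd
7d XOR 91 = ec
57 XOR 30 = 67
43 XOR de = 9d
1c XOR c0 = dc
4e XOR c1 = 8f
9b XOR f6 = 6d
b8 XOR 8d = 35

5045753057bdec679ddc8f6d35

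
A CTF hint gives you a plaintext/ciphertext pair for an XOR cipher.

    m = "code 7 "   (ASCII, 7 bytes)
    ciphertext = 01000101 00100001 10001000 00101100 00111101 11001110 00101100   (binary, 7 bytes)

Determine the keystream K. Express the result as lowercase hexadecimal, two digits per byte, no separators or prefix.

264eec491df90c

Since ciphertext = m ⊕ K, XORing both sides with m gives K = m ⊕ ciphertext.
01100011 XOR 01000101 = 00100110
01101111 XOR 00100001 = 01001110
01100100 XOR 10001000 = 11101100
01100101 XOR 00101100 = 01001001
00100000 XOR 00111101 = 00011101
00110111 XOR 11001110 = 11111001
00100000 XOR 00101100 = 00001100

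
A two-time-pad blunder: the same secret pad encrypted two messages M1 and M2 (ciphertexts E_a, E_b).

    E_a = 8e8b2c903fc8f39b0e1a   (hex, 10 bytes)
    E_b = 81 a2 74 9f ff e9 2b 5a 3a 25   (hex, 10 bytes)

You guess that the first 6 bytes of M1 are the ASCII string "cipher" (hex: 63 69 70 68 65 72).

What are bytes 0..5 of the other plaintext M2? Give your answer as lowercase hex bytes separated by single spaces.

6c 40 28 67 a5 53

First, E_a ⊕ E_b = (M1 ⊕ K) ⊕ (M2 ⊕ K) = M1 ⊕ M2, so the key drops out. Then M2 = (M1 ⊕ M2) ⊕ M1 over the first 6 bytes.
byte 0: (8e ⊕ 81) ⊕ 63 = 0f ⊕ 63 = 6c
byte 1: (8b ⊕ a2) ⊕ 69 = 29 ⊕ 69 = 40
byte 2: (2c ⊕ 74) ⊕ 70 = 58 ⊕ 70 = 28
byte 3: (90 ⊕ 9f) ⊕ 68 = 0f ⊕ 68 = 67
byte 4: (3f ⊕ ff) ⊕ 65 = c0 ⊕ 65 = a5
byte 5: (c8 ⊕ e9) ⊕ 72 = 21 ⊕ 72 = 53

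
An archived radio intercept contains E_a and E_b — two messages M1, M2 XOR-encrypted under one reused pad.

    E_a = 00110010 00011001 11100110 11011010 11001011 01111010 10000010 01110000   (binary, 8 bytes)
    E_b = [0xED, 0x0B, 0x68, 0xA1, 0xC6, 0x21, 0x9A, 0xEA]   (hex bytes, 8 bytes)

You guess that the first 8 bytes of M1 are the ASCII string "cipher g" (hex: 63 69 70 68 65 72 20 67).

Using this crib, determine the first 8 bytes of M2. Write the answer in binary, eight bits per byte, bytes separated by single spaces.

First, E_a ⊕ E_b = (M1 ⊕ K) ⊕ (M2 ⊕ K) = M1 ⊕ M2, so the key drops out. Then M2 = (M1 ⊕ M2) ⊕ M1 over the first 8 bytes.
byte 0: (32 xor ed) xor 63 = df xor 63 = bc
byte 1: (19 xor 0b) xor 69 = 12 xor 69 = 7b
byte 2: (e6 xor 68) xor 70 = 8e xor 70 = fe
byte 3: (da xor a1) xor 68 = 7b xor 68 = 13
byte 4: (cb xor c6) xor 65 = 0d xor 65 = 68
byte 5: (7a xor 21) xor 72 = 5b xor 72 = 29
byte 6: (82 xor 9a) xor 20 = 18 xor 20 = 38
byte 7: (70 xor ea) xor 67 = 9a xor 67 = fd

10111100 01111011 11111110 00010011 01101000 00101001 00111000 11111101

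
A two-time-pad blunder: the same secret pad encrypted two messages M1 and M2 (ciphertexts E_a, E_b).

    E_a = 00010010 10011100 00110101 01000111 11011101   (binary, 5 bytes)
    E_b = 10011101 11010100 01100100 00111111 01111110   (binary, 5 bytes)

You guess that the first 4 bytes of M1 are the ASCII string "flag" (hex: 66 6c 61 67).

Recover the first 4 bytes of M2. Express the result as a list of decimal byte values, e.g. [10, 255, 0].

[233, 36, 48, 31]

First, E_a ⊕ E_b = (M1 ⊕ K) ⊕ (M2 ⊕ K) = M1 ⊕ M2, so the key drops out. Then M2 = (M1 ⊕ M2) ⊕ M1 over the first 4 bytes.
byte 0: (12 ⊕ 9d) ⊕ 66 = 8f ⊕ 66 = e9
byte 1: (9c ⊕ d4) ⊕ 6c = 48 ⊕ 6c = 24
byte 2: (35 ⊕ 64) ⊕ 61 = 51 ⊕ 61 = 30
byte 3: (47 ⊕ 3f) ⊕ 67 = 78 ⊕ 67 = 1f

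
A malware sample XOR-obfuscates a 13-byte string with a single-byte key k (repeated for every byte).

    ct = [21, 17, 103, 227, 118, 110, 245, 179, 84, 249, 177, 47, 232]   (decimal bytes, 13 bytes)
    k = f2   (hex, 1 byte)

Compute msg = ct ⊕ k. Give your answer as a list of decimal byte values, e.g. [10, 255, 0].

The 1-byte key repeats, so the effective keystream is f2 f2 f2 f2 f2 f2 f2 f2 f2 f2 f2 f2 f2.
byte 0: 00010101 ⊕ 11110010 = 11100111
byte 1: 00010001 ⊕ 11110010 = 11100011
byte 2: 01100111 ⊕ 11110010 = 10010101
byte 3: 11100011 ⊕ 11110010 = 00010001
byte 4: 01110110 ⊕ 11110010 = 10000100
byte 5: 01101110 ⊕ 11110010 = 10011100
byte 6: 11110101 ⊕ 11110010 = 00000111
byte 7: 10110011 ⊕ 11110010 = 01000001
byte 8: 01010100 ⊕ 11110010 = 10100110
byte 9: 11111001 ⊕ 11110010 = 00001011
byte 10: 10110001 ⊕ 11110010 = 01000011
byte 11: 00101111 ⊕ 11110010 = 11011101
byte 12: 11101000 ⊕ 11110010 = 00011010

[231, 227, 149, 17, 132, 156, 7, 65, 166, 11, 67, 221, 26]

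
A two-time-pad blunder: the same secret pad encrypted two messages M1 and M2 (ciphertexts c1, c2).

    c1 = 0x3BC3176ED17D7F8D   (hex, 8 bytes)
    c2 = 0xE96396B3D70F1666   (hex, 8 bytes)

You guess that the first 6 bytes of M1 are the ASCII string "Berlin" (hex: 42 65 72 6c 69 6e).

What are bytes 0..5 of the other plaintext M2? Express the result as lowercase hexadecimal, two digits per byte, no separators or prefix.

90c5f3b16f1c

First, c1 ⊕ c2 = (M1 ⊕ K) ⊕ (M2 ⊕ K) = M1 ⊕ M2, so the key drops out. Then M2 = (M1 ⊕ M2) ⊕ M1 over the first 6 bytes.
byte 0: (3b XOR e9) XOR 42 = d2 XOR 42 = 90
byte 1: (c3 XOR 63) XOR 65 = a0 XOR 65 = c5
byte 2: (17 XOR 96) XOR 72 = 81 XOR 72 = f3
byte 3: (6e XOR b3) XOR 6c = dd XOR 6c = b1
byte 4: (d1 XOR d7) XOR 69 = 06 XOR 69 = 6f
byte 5: (7d XOR 0f) XOR 6e = 72 XOR 6e = 1c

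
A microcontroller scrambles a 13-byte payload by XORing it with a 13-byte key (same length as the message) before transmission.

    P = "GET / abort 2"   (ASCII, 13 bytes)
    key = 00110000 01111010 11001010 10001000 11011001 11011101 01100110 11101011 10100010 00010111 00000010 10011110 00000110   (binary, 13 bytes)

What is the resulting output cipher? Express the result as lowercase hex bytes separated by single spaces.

77 3f 9e a8 f6 fd 07 89 cd 65 76 be 34

47 ⊕ 30 = 77
45 ⊕ 7a = 3f
54 ⊕ ca = 9e
20 ⊕ 88 = a8
2f ⊕ d9 = f6
20 ⊕ dd = fd
61 ⊕ 66 = 07
62 ⊕ eb = 89
6f ⊕ a2 = cd
72 ⊕ 17 = 65
74 ⊕ 02 = 76
20 ⊕ 9e = be
32 ⊕ 06 = 34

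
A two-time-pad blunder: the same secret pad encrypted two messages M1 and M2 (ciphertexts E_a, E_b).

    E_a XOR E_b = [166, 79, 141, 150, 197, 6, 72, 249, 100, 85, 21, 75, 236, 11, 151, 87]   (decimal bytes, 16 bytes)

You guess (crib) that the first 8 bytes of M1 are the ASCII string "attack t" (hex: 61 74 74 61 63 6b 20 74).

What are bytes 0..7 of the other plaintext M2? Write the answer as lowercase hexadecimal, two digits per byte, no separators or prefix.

Since E_a ⊕ E_b = M1 ⊕ M2, XORing with the guessed M1 bytes yields the corresponding M2 bytes: M2 = (E_a ⊕ E_b) ⊕ M1.
a6 xor 61 = c7
4f xor 74 = 3b
8d xor 74 = f9
96 xor 61 = f7
c5 xor 63 = a6
06 xor 6b = 6d
48 xor 20 = 68
f9 xor 74 = 8d

c73bf9f7a66d688d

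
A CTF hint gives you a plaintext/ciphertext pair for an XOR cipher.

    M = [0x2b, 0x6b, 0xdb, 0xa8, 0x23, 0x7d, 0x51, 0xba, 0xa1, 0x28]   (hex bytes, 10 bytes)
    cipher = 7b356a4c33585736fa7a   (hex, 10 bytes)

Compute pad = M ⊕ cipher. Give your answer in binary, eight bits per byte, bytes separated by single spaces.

01010000 01011110 10110001 11100100 00010000 00100101 00000110 10001100 01011011 01010010

Since cipher = M ⊕ pad, XORing both sides with M gives pad = M ⊕ cipher.
2b XOR 7b = 50
6b XOR 35 = 5e
db XOR 6a = b1
a8 XOR 4c = e4
23 XOR 33 = 10
7d XOR 58 = 25
51 XOR 57 = 06
ba XOR 36 = 8c
a1 XOR fa = 5b
28 XOR 7a = 52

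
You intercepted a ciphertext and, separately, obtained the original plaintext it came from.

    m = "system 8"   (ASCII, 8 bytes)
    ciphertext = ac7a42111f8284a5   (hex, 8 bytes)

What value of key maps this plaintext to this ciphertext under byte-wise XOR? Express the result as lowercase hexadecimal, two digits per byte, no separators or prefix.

Since ciphertext = m ⊕ key, XORing both sides with m gives key = m ⊕ ciphertext.
byte 0: 115 ^ 172 = 223
byte 1: 121 ^ 122 =   3
byte 2: 115 ^  66 =  49
byte 3: 116 ^  17 = 101
byte 4: 101 ^  31 = 122
byte 5: 109 ^ 130 = 239
byte 6:  32 ^ 132 = 164
byte 7:  56 ^ 165 = 157

df0331657aefa49d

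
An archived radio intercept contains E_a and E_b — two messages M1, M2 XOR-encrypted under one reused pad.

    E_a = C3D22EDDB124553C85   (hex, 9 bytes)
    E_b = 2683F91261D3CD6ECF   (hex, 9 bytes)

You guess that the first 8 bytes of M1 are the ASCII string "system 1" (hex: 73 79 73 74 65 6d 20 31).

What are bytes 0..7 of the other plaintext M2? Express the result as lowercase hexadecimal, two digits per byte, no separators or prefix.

9628a4bbb59ab863

First, E_a ⊕ E_b = (M1 ⊕ K) ⊕ (M2 ⊕ K) = M1 ⊕ M2, so the key drops out. Then M2 = (M1 ⊕ M2) ⊕ M1 over the first 8 bytes.
byte 0: (c3 ^ 26) ^ 73 = e5 ^ 73 = 96
byte 1: (d2 ^ 83) ^ 79 = 51 ^ 79 = 28
byte 2: (2e ^ f9) ^ 73 = d7 ^ 73 = a4
byte 3: (dd ^ 12) ^ 74 = cf ^ 74 = bb
byte 4: (b1 ^ 61) ^ 65 = d0 ^ 65 = b5
byte 5: (24 ^ d3) ^ 6d = f7 ^ 6d = 9a
byte 6: (55 ^ cd) ^ 20 = 98 ^ 20 = b8
byte 7: (3c ^ 6e) ^ 31 = 52 ^ 31 = 63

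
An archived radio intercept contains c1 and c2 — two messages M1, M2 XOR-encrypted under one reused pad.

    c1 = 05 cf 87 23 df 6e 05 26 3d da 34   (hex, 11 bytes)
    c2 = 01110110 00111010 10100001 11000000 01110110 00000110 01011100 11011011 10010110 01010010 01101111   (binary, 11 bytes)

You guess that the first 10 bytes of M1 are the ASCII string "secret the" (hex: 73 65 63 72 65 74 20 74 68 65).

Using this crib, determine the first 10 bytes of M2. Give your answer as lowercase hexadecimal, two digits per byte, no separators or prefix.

00904591cc1c7989c3ed

First, c1 ⊕ c2 = (M1 ⊕ K) ⊕ (M2 ⊕ K) = M1 ⊕ M2, so the key drops out. Then M2 = (M1 ⊕ M2) ⊕ M1 over the first 10 bytes.
byte 0: (05 ⊕ 76) ⊕ 73 = 73 ⊕ 73 = 00
byte 1: (cf ⊕ 3a) ⊕ 65 = f5 ⊕ 65 = 90
byte 2: (87 ⊕ a1) ⊕ 63 = 26 ⊕ 63 = 45
byte 3: (23 ⊕ c0) ⊕ 72 = e3 ⊕ 72 = 91
byte 4: (df ⊕ 76) ⊕ 65 = a9 ⊕ 65 = cc
byte 5: (6e ⊕ 06) ⊕ 74 = 68 ⊕ 74 = 1c
byte 6: (05 ⊕ 5c) ⊕ 20 = 59 ⊕ 20 = 79
byte 7: (26 ⊕ db) ⊕ 74 = fd ⊕ 74 = 89
byte 8: (3d ⊕ 96) ⊕ 68 = ab ⊕ 68 = c3
byte 9: (da ⊕ 52) ⊕ 65 = 88 ⊕ 65 = ed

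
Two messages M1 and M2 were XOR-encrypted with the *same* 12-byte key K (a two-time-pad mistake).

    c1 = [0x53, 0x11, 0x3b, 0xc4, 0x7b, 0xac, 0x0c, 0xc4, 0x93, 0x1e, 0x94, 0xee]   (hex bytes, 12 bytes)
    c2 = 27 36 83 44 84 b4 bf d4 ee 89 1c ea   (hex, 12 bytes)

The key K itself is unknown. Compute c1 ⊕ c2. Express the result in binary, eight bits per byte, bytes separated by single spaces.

c1 ⊕ c2 = (M1 ⊕ K) ⊕ (M2 ⊕ K) = M1 ⊕ M2 — the shared key cancels under XOR.
53 ⊕ 27 = 74
11 ⊕ 36 = 27
3b ⊕ 83 = b8
c4 ⊕ 44 = 80
7b ⊕ 84 = ff
ac ⊕ b4 = 18
0c ⊕ bf = b3
c4 ⊕ d4 = 10
93 ⊕ ee = 7d
1e ⊕ 89 = 97
94 ⊕ 1c = 88
ee ⊕ ea = 04

01110100 00100111 10111000 10000000 11111111 00011000 10110011 00010000 01111101 10010111 10001000 00000100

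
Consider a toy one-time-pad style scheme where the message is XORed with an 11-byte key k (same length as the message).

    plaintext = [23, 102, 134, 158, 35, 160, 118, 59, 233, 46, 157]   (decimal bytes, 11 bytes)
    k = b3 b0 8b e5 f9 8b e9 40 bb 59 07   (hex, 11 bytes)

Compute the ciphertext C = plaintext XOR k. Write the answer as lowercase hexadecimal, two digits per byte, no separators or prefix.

XOR is its own inverse, so applying the key byte-wise gives the result directly.
 23 xor 179 = 164
102 xor 176 = 214
134 xor 139 =  13
158 xor 229 = 123
 35 xor 249 = 218
160 xor 139 =  43
118 xor 233 = 159
 59 xor  64 = 123
233 xor 187 =  82
 46 xor  89 = 119
157 xor   7 = 154

a4d60d7bda2b9f7b52779a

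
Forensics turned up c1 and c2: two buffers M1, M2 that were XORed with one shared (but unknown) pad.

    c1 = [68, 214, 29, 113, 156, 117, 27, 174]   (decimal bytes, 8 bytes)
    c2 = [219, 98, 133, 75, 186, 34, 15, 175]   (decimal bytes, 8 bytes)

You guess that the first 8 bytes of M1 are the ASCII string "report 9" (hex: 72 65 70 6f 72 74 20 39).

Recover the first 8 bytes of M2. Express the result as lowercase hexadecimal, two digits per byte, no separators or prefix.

edd1e85554233438

First, c1 ⊕ c2 = (M1 ⊕ K) ⊕ (M2 ⊕ K) = M1 ⊕ M2, so the key drops out. Then M2 = (M1 ⊕ M2) ⊕ M1 over the first 8 bytes.
byte 0: (44 XOR db) XOR 72 = 9f XOR 72 = ed
byte 1: (d6 XOR 62) XOR 65 = b4 XOR 65 = d1
byte 2: (1d XOR 85) XOR 70 = 98 XOR 70 = e8
byte 3: (71 XOR 4b) XOR 6f = 3a XOR 6f = 55
byte 4: (9c XOR ba) XOR 72 = 26 XOR 72 = 54
byte 5: (75 XOR 22) XOR 74 = 57 XOR 74 = 23
byte 6: (1b XOR 0f) XOR 20 = 14 XOR 20 = 34
byte 7: (ae XOR af) XOR 39 = 01 XOR 39 = 38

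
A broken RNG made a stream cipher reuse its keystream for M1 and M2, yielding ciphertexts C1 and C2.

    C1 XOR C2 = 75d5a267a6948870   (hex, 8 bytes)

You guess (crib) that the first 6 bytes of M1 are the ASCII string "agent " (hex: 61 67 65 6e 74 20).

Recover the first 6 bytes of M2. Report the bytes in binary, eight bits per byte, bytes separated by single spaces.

Since C1 ⊕ C2 = M1 ⊕ M2, XORing with the guessed M1 bytes yields the corresponding M2 bytes: M2 = (C1 ⊕ C2) ⊕ M1.
byte 0: 75 ⊕ 61 = 14
byte 1: d5 ⊕ 67 = b2
byte 2: a2 ⊕ 65 = c7
byte 3: 67 ⊕ 6e = 09
byte 4: a6 ⊕ 74 = d2
byte 5: 94 ⊕ 20 = b4

00010100 10110010 11000111 00001001 11010010 10110100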